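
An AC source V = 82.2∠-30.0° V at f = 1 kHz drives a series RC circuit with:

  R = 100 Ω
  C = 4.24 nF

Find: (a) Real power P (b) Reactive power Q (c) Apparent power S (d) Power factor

Step 1 — Angular frequency: ω = 2π·f = 2π·1000 = 6283 rad/s.
Step 2 — Component impedances:
  R: Z = R = 100 Ω
  C: Z = 1/(jωC) = -j/(ω·C) = 0 - j3.754e+04 Ω
Step 3 — Series combination: Z_total = R + C = 100 - j3.754e+04 Ω = 3.754e+04∠-89.8° Ω.
Step 4 — Source phasor: V = 82.2∠-30.0° V = 71.19 - j41.1 V.
Step 5 — Current: I = V / Z = 0.0011 + j0.001894 A = 0.00219∠59.8° A.
Step 6 — Complex power: S = V·I* = 0.0004795 - j0.18 VA.
Step 7 — Real power: P = Re(S) = 0.0004795 W.
Step 8 — Reactive power: Q = Im(S) = -0.18 VAR.
Step 9 — Apparent power: |S| = 0.18 VA.
Step 10 — Power factor: PF = P/|S| = 0.002664 (leading).

(a) P = 0.0004795 W  (b) Q = -0.18 VAR  (c) S = 0.18 VA  (d) PF = 0.002664 (leading)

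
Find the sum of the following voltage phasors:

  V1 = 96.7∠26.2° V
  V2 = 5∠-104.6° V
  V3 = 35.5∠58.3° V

Step 1 — Convert each phasor to rectangular form:
  V1 = 96.7·(cos(26.2°) + j·sin(26.2°)) = 86.76 + j42.69 V
  V2 = 5·(cos(-104.6°) + j·sin(-104.6°)) = -1.26 - j4.839 V
  V3 = 35.5·(cos(58.3°) + j·sin(58.3°)) = 18.65 + j30.2 V
Step 2 — Sum components: V_total = 104.2 + j68.06 V.
Step 3 — Convert to polar: |V_total| = 124.4 V, ∠V_total = 33.2°.

V_total = 124.4∠33.2° V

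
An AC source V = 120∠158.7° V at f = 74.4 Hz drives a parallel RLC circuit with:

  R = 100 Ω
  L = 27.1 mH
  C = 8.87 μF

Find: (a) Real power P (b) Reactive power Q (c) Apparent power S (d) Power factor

Step 1 — Angular frequency: ω = 2π·f = 2π·74.4 = 467.5 rad/s.
Step 2 — Component impedances:
  R: Z = R = 100 Ω
  L: Z = jωL = j·467.5·0.0271 = 0 + j12.67 Ω
  C: Z = 1/(jωC) = -j/(ω·C) = 0 - j241.2 Ω
Step 3 — Parallel combination: 1/Z_total = 1/R + 1/L + 1/C; Z_total = 1.756 + j13.14 Ω = 13.25∠82.4° Ω.
Step 4 — Source phasor: V = 120∠158.7° V = -111.8 + j43.59 V.
Step 5 — Current: I = V / Z = 2.142 + j8.798 A = 9.055∠76.3° A.
Step 6 — Complex power: S = V·I* = 144 + j1077 VA.
Step 7 — Real power: P = Re(S) = 144 W.
Step 8 — Reactive power: Q = Im(S) = 1077 VAR.
Step 9 — Apparent power: |S| = 1087 VA.
Step 10 — Power factor: PF = P/|S| = 0.1325 (lagging).

(a) P = 144 W  (b) Q = 1077 VAR  (c) S = 1087 VA  (d) PF = 0.1325 (lagging)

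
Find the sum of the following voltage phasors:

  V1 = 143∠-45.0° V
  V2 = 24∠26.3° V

Step 1 — Convert each phasor to rectangular form:
  V1 = 143·(cos(-45.0°) + j·sin(-45.0°)) = 101.1 - j101.1 V
  V2 = 24·(cos(26.3°) + j·sin(26.3°)) = 21.52 + j10.63 V
Step 2 — Sum components: V_total = 122.6 - j90.48 V.
Step 3 — Convert to polar: |V_total| = 152.4 V, ∠V_total = -36.4°.

V_total = 152.4∠-36.4° V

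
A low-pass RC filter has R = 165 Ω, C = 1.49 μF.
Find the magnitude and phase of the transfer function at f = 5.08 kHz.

Step 1 — Angular frequency: ω = 2π·5080 = 3.192e+04 rad/s.
Step 2 — Transfer function: H(jω) = 1/(1 + jωRC).
Step 3 — Denominator: 1 + jωRC = 1 + j·3.192e+04·165·1.49e-06 = 1 + j7.847.
Step 4 — H = 0.01598 - j0.1254.
Step 5 — Magnitude: |H| = 0.1264 (-18.0 dB); phase: φ = -82.7°.

|H| = 0.1264 (-18.0 dB), φ = -82.7°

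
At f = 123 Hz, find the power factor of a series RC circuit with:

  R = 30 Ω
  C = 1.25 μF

Step 1 — Angular frequency: ω = 2π·f = 2π·123 = 772.8 rad/s.
Step 2 — Component impedances:
  R: Z = R = 30 Ω
  C: Z = 1/(jωC) = -j/(ω·C) = 0 - j1035 Ω
Step 3 — Series combination: Z_total = R + C = 30 - j1035 Ω = 1036∠-88.3° Ω.
Step 4 — Power factor: PF = cos(φ) = Re(Z)/|Z| = 30/1035.6 = 0.02897.
Step 5 — Type: Im(Z) = -1035 ⇒ leading (phase φ = -88.3°).

PF = 0.02897 (leading, φ = -88.3°)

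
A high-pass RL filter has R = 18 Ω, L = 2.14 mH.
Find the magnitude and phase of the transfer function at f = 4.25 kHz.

Step 1 — Angular frequency: ω = 2π·4250 = 2.67e+04 rad/s.
Step 2 — Transfer function: H(jω) = jωL/(R + jωL).
Step 3 — Numerator jωL = j·57.15; denominator R + jωL = 18 + j57.15.
Step 4 — H = 0.9097 + j0.2866.
Step 5 — Magnitude: |H| = 0.9538 (-0.4 dB); phase: φ = 17.5°.

|H| = 0.9538 (-0.4 dB), φ = 17.5°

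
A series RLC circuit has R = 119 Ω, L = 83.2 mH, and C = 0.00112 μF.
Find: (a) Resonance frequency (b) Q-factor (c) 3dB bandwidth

Step 1 — Resonance: ω₀ = 1/√(LC) = 1/√(0.0832·1.12e-09) = 1.036e+05 rad/s.
Step 2 — f₀ = ω₀/(2π) = 1.649e+04 Hz.
Step 3 — Series Q: Q = ω₀L/R = 1.036e+05·0.0832/119 = 72.43.
Step 4 — Bandwidth: Δω = ω₀/Q = 1430 rad/s; BW = Δω/(2π) = 227.6 Hz.

(a) f₀ = 1.649e+04 Hz  (b) Q = 72.43  (c) BW = 227.6 Hz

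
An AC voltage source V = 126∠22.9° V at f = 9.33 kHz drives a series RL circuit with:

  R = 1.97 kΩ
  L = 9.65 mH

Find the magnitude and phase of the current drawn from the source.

Step 1 — Angular frequency: ω = 2π·f = 2π·9330 = 5.862e+04 rad/s.
Step 2 — Component impedances:
  R: Z = R = 1970 Ω
  L: Z = jωL = j·5.862e+04·0.00965 = 0 + j565.7 Ω
Step 3 — Series combination: Z_total = R + L = 1970 + j565.7 Ω = 2050∠16.0° Ω.
Step 4 — Source phasor: V = 126∠22.9° V = 116.1 + j49.03 V.
Step 5 — Ohm's law: I = V / Z_total = (116.1 + j49.03) / (1970 + j565.7) = 0.06103 + j0.007362 A.
Step 6 — Convert to polar: |I| = 0.06147 A, ∠I = 6.9°.

I = 0.06147∠6.9° A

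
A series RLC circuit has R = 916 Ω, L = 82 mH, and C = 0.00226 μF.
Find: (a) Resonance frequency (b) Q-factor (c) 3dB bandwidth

Step 1 — Resonance: ω₀ = 1/√(LC) = 1/√(0.082·2.26e-09) = 7.346e+04 rad/s.
Step 2 — f₀ = ω₀/(2π) = 1.169e+04 Hz.
Step 3 — Series Q: Q = ω₀L/R = 7.346e+04·0.082/916 = 6.576.
Step 4 — Bandwidth: Δω = ω₀/Q = 1.117e+04 rad/s; BW = Δω/(2π) = 1778 Hz.

(a) f₀ = 1.169e+04 Hz  (b) Q = 6.576  (c) BW = 1778 Hz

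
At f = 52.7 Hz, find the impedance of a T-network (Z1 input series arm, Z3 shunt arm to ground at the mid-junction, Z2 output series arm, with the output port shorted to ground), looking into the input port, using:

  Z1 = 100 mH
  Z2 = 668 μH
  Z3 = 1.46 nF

Step 1 — Angular frequency: ω = 2π·f = 2π·52.7 = 331.1 rad/s.
Step 2 — Component impedances:
  Z1: Z = jωL = j·331.1·0.1 = 0 + j33.11 Ω
  Z2: Z = jωL = j·331.1·0.000668 = 0 + j0.2212 Ω
  Z3: Z = 1/(jωC) = -j/(ω·C) = 0 - j2.069e+06 Ω
Step 3 — With the output port shorted to ground, the output series arm Z2 runs from the junction to ground; the shunt arm Z3 also runs from the junction to ground. They appear in parallel: Z3 || Z2 = 0 + j0.2212 Ω.
Step 4 — Series with input arm Z1: Z_in = Z1 + (Z3 || Z2) = 0 + j33.33 Ω = 33.33∠90.0° Ω.

Z = 0 + j33.33 Ω = 33.33∠90.0° Ω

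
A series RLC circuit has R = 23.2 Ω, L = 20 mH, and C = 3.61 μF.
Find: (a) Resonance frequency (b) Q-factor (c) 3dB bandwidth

Step 1 — Resonance: ω₀ = 1/√(LC) = 1/√(0.02·3.61e-06) = 3722 rad/s.
Step 2 — f₀ = ω₀/(2π) = 592.3 Hz.
Step 3 — Series Q: Q = ω₀L/R = 3722·0.02/23.2 = 3.208.
Step 4 — Bandwidth: Δω = ω₀/Q = 1160 rad/s; BW = Δω/(2π) = 184.6 Hz.

(a) f₀ = 592.3 Hz  (b) Q = 3.208  (c) BW = 184.6 Hz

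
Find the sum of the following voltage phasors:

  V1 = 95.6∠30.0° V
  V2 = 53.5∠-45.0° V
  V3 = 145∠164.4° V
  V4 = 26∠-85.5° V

Step 1 — Convert each phasor to rectangular form:
  V1 = 95.6·(cos(30.0°) + j·sin(30.0°)) = 82.79 + j47.8 V
  V2 = 53.5·(cos(-45.0°) + j·sin(-45.0°)) = 37.83 - j37.83 V
  V3 = 145·(cos(164.4°) + j·sin(164.4°)) = -139.7 + j38.99 V
  V4 = 26·(cos(-85.5°) + j·sin(-85.5°)) = 2.04 - j25.92 V
Step 2 — Sum components: V_total = -17 + j23.04 V.
Step 3 — Convert to polar: |V_total| = 28.63 V, ∠V_total = 126.4°.

V_total = 28.63∠126.4° V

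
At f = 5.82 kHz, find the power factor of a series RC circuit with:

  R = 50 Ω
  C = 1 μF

Step 1 — Angular frequency: ω = 2π·f = 2π·5820 = 3.657e+04 rad/s.
Step 2 — Component impedances:
  R: Z = R = 50 Ω
  C: Z = 1/(jωC) = -j/(ω·C) = 0 - j27.35 Ω
Step 3 — Series combination: Z_total = R + C = 50 - j27.35 Ω = 56.99∠-28.7° Ω.
Step 4 — Power factor: PF = cos(φ) = Re(Z)/|Z| = 50/56.9896 = 0.8774.
Step 5 — Type: Im(Z) = -27.35 ⇒ leading (phase φ = -28.7°).

PF = 0.8774 (leading, φ = -28.7°)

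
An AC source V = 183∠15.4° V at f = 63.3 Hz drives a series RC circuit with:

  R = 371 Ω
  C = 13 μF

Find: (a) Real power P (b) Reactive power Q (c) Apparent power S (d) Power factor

Step 1 — Angular frequency: ω = 2π·f = 2π·63.3 = 397.7 rad/s.
Step 2 — Component impedances:
  R: Z = R = 371 Ω
  C: Z = 1/(jωC) = -j/(ω·C) = 0 - j193.4 Ω
Step 3 — Series combination: Z_total = R + C = 371 - j193.4 Ω = 418.4∠-27.5° Ω.
Step 4 — Source phasor: V = 183∠15.4° V = 176.4 + j48.6 V.
Step 5 — Current: I = V / Z = 0.3202 + j0.2979 A = 0.4374∠42.9° A.
Step 6 — Complex power: S = V·I* = 70.98 - j37 VA.
Step 7 — Real power: P = Re(S) = 70.98 W.
Step 8 — Reactive power: Q = Im(S) = -37 VAR.
Step 9 — Apparent power: |S| = 80.04 VA.
Step 10 — Power factor: PF = P/|S| = 0.8867 (leading).

(a) P = 70.98 W  (b) Q = -37 VAR  (c) S = 80.04 VA  (d) PF = 0.8867 (leading)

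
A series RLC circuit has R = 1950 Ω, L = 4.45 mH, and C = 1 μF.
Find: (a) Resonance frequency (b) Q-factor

Step 1 — Resonance condition Im(Z)=0 gives ω₀ = 1/√(LC).
Step 2 — ω₀ = 1/√(0.00445·1e-06) = 1.499e+04 rad/s.
Step 3 — f₀ = ω₀/(2π) = 2386 Hz.
Step 4 — Series Q: Q = ω₀L/R = 1.499e+04·0.00445/1950 = 0.03421.

(a) f₀ = 2386 Hz  (b) Q = 0.03421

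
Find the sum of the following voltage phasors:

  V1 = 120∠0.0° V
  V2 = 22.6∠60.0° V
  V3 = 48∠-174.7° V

Step 1 — Convert each phasor to rectangular form:
  V1 = 120·(cos(0.0°) + j·sin(0.0°)) = 120 V
  V2 = 22.6·(cos(60.0°) + j·sin(60.0°)) = 11.3 + j19.57 V
  V3 = 48·(cos(-174.7°) + j·sin(-174.7°)) = -47.79 - j4.434 V
Step 2 — Sum components: V_total = 83.51 + j15.14 V.
Step 3 — Convert to polar: |V_total| = 84.87 V, ∠V_total = 10.3°.

V_total = 84.87∠10.3° V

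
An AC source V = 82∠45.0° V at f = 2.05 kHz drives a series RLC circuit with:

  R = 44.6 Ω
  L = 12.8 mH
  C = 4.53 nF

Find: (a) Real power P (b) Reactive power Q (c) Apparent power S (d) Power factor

Step 1 — Angular frequency: ω = 2π·f = 2π·2050 = 1.288e+04 rad/s.
Step 2 — Component impedances:
  R: Z = R = 44.6 Ω
  L: Z = jωL = j·1.288e+04·0.0128 = 0 + j164.9 Ω
  C: Z = 1/(jωC) = -j/(ω·C) = 0 - j1.714e+04 Ω
Step 3 — Series combination: Z_total = R + L + C = 44.6 - j1.697e+04 Ω = 1.697e+04∠-89.8° Ω.
Step 4 — Source phasor: V = 82∠45.0° V = 57.98 + j57.98 V.
Step 5 — Current: I = V / Z = -0.003407 + j0.003425 A = 0.004831∠134.8° A.
Step 6 — Complex power: S = V·I* = 0.001041 - j0.3961 VA.
Step 7 — Real power: P = Re(S) = 0.001041 W.
Step 8 — Reactive power: Q = Im(S) = -0.3961 VAR.
Step 9 — Apparent power: |S| = 0.3961 VA.
Step 10 — Power factor: PF = P/|S| = 0.002628 (leading).

(a) P = 0.001041 W  (b) Q = -0.3961 VAR  (c) S = 0.3961 VA  (d) PF = 0.002628 (leading)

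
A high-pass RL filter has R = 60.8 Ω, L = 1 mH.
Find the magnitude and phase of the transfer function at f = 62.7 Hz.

Step 1 — Angular frequency: ω = 2π·62.7 = 394 rad/s.
Step 2 — Transfer function: H(jω) = jωL/(R + jωL).
Step 3 — Numerator jωL = j·0.394; denominator R + jωL = 60.8 + j0.394.
Step 4 — H = 4.198e-05 + j0.006479.
Step 5 — Magnitude: |H| = 0.006479 (-43.8 dB); phase: φ = 89.6°.

|H| = 0.006479 (-43.8 dB), φ = 89.6°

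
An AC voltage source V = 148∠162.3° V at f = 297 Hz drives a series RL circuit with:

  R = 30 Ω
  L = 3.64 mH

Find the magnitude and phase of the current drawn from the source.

Step 1 — Angular frequency: ω = 2π·f = 2π·297 = 1866 rad/s.
Step 2 — Component impedances:
  R: Z = R = 30 Ω
  L: Z = jωL = j·1866·0.00364 = 0 + j6.793 Ω
Step 3 — Series combination: Z_total = R + L = 30 + j6.793 Ω = 30.76∠12.8° Ω.
Step 4 — Source phasor: V = 148∠162.3° V = -141 + j45 V.
Step 5 — Ohm's law: I = V / Z_total = (-141 + j45) / (30 + j6.793) = -4.148 + j2.439 A.
Step 6 — Convert to polar: |I| = 4.812 A, ∠I = 149.5°.

I = 4.812∠149.5° A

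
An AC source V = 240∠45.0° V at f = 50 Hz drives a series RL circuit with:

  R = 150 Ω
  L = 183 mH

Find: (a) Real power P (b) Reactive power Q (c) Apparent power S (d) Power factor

Step 1 — Angular frequency: ω = 2π·f = 2π·50 = 314.2 rad/s.
Step 2 — Component impedances:
  R: Z = R = 150 Ω
  L: Z = jωL = j·314.2·0.183 = 0 + j57.49 Ω
Step 3 — Series combination: Z_total = R + L = 150 + j57.49 Ω = 160.6∠21.0° Ω.
Step 4 — Source phasor: V = 240∠45.0° V = 169.7 + j169.7 V.
Step 5 — Current: I = V / Z = 1.365 + j0.6084 A = 1.494∠24.0° A.
Step 6 — Complex power: S = V·I* = 334.8 + j128.3 VA.
Step 7 — Real power: P = Re(S) = 334.8 W.
Step 8 — Reactive power: Q = Im(S) = 128.3 VAR.
Step 9 — Apparent power: |S| = 358.6 VA.
Step 10 — Power factor: PF = P/|S| = 0.9338 (lagging).

(a) P = 334.8 W  (b) Q = 128.3 VAR  (c) S = 358.6 VA  (d) PF = 0.9338 (lagging)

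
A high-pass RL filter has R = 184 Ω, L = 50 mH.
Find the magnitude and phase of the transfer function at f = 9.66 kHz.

Step 1 — Angular frequency: ω = 2π·9660 = 6.07e+04 rad/s.
Step 2 — Transfer function: H(jω) = jωL/(R + jωL).
Step 3 — Numerator jωL = j·3035; denominator R + jωL = 184 + j3035.
Step 4 — H = 0.9963 + j0.06041.
Step 5 — Magnitude: |H| = 0.9982 (-0.0 dB); phase: φ = 3.5°.

|H| = 0.9982 (-0.0 dB), φ = 3.5°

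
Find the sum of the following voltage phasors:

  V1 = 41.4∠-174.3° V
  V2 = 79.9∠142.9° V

Step 1 — Convert each phasor to rectangular form:
  V1 = 41.4·(cos(-174.3°) + j·sin(-174.3°)) = -41.2 - j4.112 V
  V2 = 79.9·(cos(142.9°) + j·sin(142.9°)) = -63.73 + j48.2 V
Step 2 — Sum components: V_total = -104.9 + j44.08 V.
Step 3 — Convert to polar: |V_total| = 113.8 V, ∠V_total = 157.2°.

V_total = 113.8∠157.2° V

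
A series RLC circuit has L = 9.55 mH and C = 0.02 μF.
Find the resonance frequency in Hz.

Step 1 — Resonance condition Im(Z)=0 gives ω₀ = 1/√(LC).
Step 2 — ω₀ = 1/√(0.00955·2e-08) = 7.236e+04 rad/s.
Step 3 — f₀ = ω₀/(2π) = 1.152e+04 Hz.

f₀ = 1.152e+04 Hz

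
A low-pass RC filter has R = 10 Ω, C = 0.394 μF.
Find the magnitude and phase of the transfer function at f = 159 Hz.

Step 1 — Angular frequency: ω = 2π·159 = 999 rad/s.
Step 2 — Transfer function: H(jω) = 1/(1 + jωRC).
Step 3 — Denominator: 1 + jωRC = 1 + j·999·10·3.94e-07 = 1 + j0.003936.
Step 4 — H = 1 - j0.003936.
Step 5 — Magnitude: |H| = 1 (-0.0 dB); phase: φ = -0.2°.

|H| = 1 (-0.0 dB), φ = -0.2°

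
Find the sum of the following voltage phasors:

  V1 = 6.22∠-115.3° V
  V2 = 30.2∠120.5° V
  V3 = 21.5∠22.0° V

Step 1 — Convert each phasor to rectangular form:
  V1 = 6.22·(cos(-115.3°) + j·sin(-115.3°)) = -2.658 - j5.623 V
  V2 = 30.2·(cos(120.5°) + j·sin(120.5°)) = -15.33 + j26.02 V
  V3 = 21.5·(cos(22.0°) + j·sin(22.0°)) = 19.93 + j8.054 V
Step 2 — Sum components: V_total = 1.949 + j28.45 V.
Step 3 — Convert to polar: |V_total| = 28.52 V, ∠V_total = 86.1°.

V_total = 28.52∠86.1° V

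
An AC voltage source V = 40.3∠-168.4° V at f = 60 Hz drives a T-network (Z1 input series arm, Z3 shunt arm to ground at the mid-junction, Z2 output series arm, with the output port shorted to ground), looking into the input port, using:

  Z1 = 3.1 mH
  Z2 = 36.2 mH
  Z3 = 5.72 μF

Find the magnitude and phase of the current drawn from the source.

Step 1 — Angular frequency: ω = 2π·f = 2π·60 = 377 rad/s.
Step 2 — Component impedances:
  Z1: Z = jωL = j·377·0.0031 = 0 + j1.169 Ω
  Z2: Z = jωL = j·377·0.0362 = 0 + j13.65 Ω
  Z3: Z = 1/(jωC) = -j/(ω·C) = 0 - j463.7 Ω
Step 3 — With the output port shorted to ground, the output series arm Z2 runs from the junction to ground; the shunt arm Z3 also runs from the junction to ground. They appear in parallel: Z3 || Z2 = 0 + j14.06 Ω.
Step 4 — Series with input arm Z1: Z_in = Z1 + (Z3 || Z2) = 0 + j15.23 Ω = 15.23∠90.0° Ω.
Step 5 — Source phasor: V = 40.3∠-168.4° V = -39.48 - j8.103 V.
Step 6 — Ohm's law: I = V / Z_total = (-39.48 - j8.103) / (0 + j15.23) = -0.5321 + j2.592 A.
Step 7 — Convert to polar: |I| = 2.646 A, ∠I = 101.6°.

I = 2.646∠101.6° A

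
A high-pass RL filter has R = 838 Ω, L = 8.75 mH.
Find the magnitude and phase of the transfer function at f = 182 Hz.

Step 1 — Angular frequency: ω = 2π·182 = 1144 rad/s.
Step 2 — Transfer function: H(jω) = jωL/(R + jωL).
Step 3 — Numerator jωL = j·10.01; denominator R + jωL = 838 + j10.01.
Step 4 — H = 0.0001426 + j0.01194.
Step 5 — Magnitude: |H| = 0.01194 (-38.5 dB); phase: φ = 89.3°.

|H| = 0.01194 (-38.5 dB), φ = 89.3°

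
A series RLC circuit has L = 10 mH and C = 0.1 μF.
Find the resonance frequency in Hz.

Step 1 — Resonance condition Im(Z)=0 gives ω₀ = 1/√(LC).
Step 2 — ω₀ = 1/√(0.01·1e-07) = 3.162e+04 rad/s.
Step 3 — f₀ = ω₀/(2π) = 5033 Hz.

f₀ = 5033 Hz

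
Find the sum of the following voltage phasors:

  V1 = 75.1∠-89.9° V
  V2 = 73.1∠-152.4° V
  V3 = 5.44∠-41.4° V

Step 1 — Convert each phasor to rectangular form:
  V1 = 75.1·(cos(-89.9°) + j·sin(-89.9°)) = 0.1311 - j75.1 V
  V2 = 73.1·(cos(-152.4°) + j·sin(-152.4°)) = -64.78 - j33.87 V
  V3 = 5.44·(cos(-41.4°) + j·sin(-41.4°)) = 4.081 - j3.598 V
Step 2 — Sum components: V_total = -60.57 - j112.6 V.
Step 3 — Convert to polar: |V_total| = 127.8 V, ∠V_total = -118.3°.

V_total = 127.8∠-118.3° V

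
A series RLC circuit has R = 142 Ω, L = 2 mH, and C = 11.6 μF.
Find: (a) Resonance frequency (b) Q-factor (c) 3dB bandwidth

Step 1 — Resonance: ω₀ = 1/√(LC) = 1/√(0.002·1.16e-05) = 6565 rad/s.
Step 2 — f₀ = ω₀/(2π) = 1045 Hz.
Step 3 — Series Q: Q = ω₀L/R = 6565·0.002/142 = 0.09247.
Step 4 — Bandwidth: Δω = ω₀/Q = 7.1e+04 rad/s; BW = Δω/(2π) = 1.13e+04 Hz.

(a) f₀ = 1045 Hz  (b) Q = 0.09247  (c) BW = 1.13e+04 Hz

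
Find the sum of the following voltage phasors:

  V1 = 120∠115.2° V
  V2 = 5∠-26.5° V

Step 1 — Convert each phasor to rectangular form:
  V1 = 120·(cos(115.2°) + j·sin(115.2°)) = -51.09 + j108.6 V
  V2 = 5·(cos(-26.5°) + j·sin(-26.5°)) = 4.475 - j2.231 V
Step 2 — Sum components: V_total = -46.62 + j106.3 V.
Step 3 — Convert to polar: |V_total| = 116.1 V, ∠V_total = 113.7°.

V_total = 116.1∠113.7° V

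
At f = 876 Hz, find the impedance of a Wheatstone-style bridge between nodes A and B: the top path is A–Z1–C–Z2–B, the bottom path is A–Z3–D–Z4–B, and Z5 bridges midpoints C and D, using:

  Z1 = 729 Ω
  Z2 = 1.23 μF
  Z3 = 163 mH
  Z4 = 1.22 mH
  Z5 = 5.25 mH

Step 1 — Angular frequency: ω = 2π·f = 2π·876 = 5504 rad/s.
Step 2 — Component impedances:
  Z1: Z = R = 729 Ω
  Z2: Z = 1/(jωC) = -j/(ω·C) = 0 - j147.7 Ω
  Z3: Z = jωL = j·5504·0.163 = 0 + j897.2 Ω
  Z4: Z = jωL = j·5504·0.00122 = 0 + j6.715 Ω
  Z5: Z = jωL = j·5504·0.00525 = 0 + j28.9 Ω
Step 3 — Bridge requires nodal analysis (the Z5 bridge couples midpoints C and D, so the two paths cannot be reduced to a simple series/parallel combination). Setting node B to ground and injecting 1 A at node A, the 3-node admittance system at A, C, D solves to V_A = Z_AB = 416.7 + j370.7 Ω = 557.7∠41.7° Ω.

Z = 416.7 + j370.7 Ω = 557.7∠41.7° Ω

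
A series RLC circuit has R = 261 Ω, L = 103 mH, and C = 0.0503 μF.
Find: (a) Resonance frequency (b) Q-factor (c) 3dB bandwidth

Step 1 — Resonance: ω₀ = 1/√(LC) = 1/√(0.103·5.03e-08) = 1.389e+04 rad/s.
Step 2 — f₀ = ω₀/(2π) = 2211 Hz.
Step 3 — Series Q: Q = ω₀L/R = 1.389e+04·0.103/261 = 5.483.
Step 4 — Bandwidth: Δω = ω₀/Q = 2534 rad/s; BW = Δω/(2π) = 403.3 Hz.

(a) f₀ = 2211 Hz  (b) Q = 5.483  (c) BW = 403.3 Hz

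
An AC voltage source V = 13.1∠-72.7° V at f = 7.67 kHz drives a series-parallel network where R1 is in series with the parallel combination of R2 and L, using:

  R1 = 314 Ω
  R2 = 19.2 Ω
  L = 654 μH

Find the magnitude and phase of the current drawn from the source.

Step 1 — Angular frequency: ω = 2π·f = 2π·7670 = 4.819e+04 rad/s.
Step 2 — Component impedances:
  R1: Z = R = 314 Ω
  R2: Z = R = 19.2 Ω
  L: Z = jωL = j·4.819e+04·0.000654 = 0 + j31.52 Ω
Step 3 — Parallel branch: R2 || L = 1/(1/R2 + 1/L) = 14 + j8.531 Ω.
Step 4 — Series with R1: Z_total = R1 + (R2 || L) = 328 + j8.531 Ω = 328.1∠1.5° Ω.
Step 5 — Source phasor: V = 13.1∠-72.7° V = 3.896 - j12.51 V.
Step 6 — Ohm's law: I = V / Z_total = (3.896 - j12.51) / (328 + j8.531) = 0.01088 - j0.03841 A.
Step 7 — Convert to polar: |I| = 0.03993 A, ∠I = -74.2°.

I = 0.03993∠-74.2° A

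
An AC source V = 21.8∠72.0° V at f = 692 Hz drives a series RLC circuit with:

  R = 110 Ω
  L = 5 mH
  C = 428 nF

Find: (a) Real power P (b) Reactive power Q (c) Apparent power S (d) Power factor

Step 1 — Angular frequency: ω = 2π·f = 2π·692 = 4348 rad/s.
Step 2 — Component impedances:
  R: Z = R = 110 Ω
  L: Z = jωL = j·4348·0.005 = 0 + j21.74 Ω
  C: Z = 1/(jωC) = -j/(ω·C) = 0 - j537.4 Ω
Step 3 — Series combination: Z_total = R + L + C = 110 - j515.6 Ω = 527.2∠-78.0° Ω.
Step 4 — Source phasor: V = 21.8∠72.0° V = 6.737 + j20.73 V.
Step 5 — Current: I = V / Z = -0.03579 + j0.0207 A = 0.04135∠150.0° A.
Step 6 — Complex power: S = V·I* = 0.1881 - j0.8816 VA.
Step 7 — Real power: P = Re(S) = 0.1881 W.
Step 8 — Reactive power: Q = Im(S) = -0.8816 VAR.
Step 9 — Apparent power: |S| = 0.9014 VA.
Step 10 — Power factor: PF = P/|S| = 0.2086 (leading).

(a) P = 0.1881 W  (b) Q = -0.8816 VAR  (c) S = 0.9014 VA  (d) PF = 0.2086 (leading)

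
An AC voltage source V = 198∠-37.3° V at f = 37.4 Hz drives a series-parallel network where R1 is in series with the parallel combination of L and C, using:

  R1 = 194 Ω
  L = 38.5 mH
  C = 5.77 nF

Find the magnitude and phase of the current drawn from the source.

Step 1 — Angular frequency: ω = 2π·f = 2π·37.4 = 235 rad/s.
Step 2 — Component impedances:
  R1: Z = R = 194 Ω
  L: Z = jωL = j·235·0.0385 = 0 + j9.047 Ω
  C: Z = 1/(jωC) = -j/(ω·C) = 0 - j7.375e+05 Ω
Step 3 — Parallel branch: L || C = 1/(1/L + 1/C) = 0 + j9.047 Ω.
Step 4 — Series with R1: Z_total = R1 + (L || C) = 194 + j9.047 Ω = 194.2∠2.7° Ω.
Step 5 — Source phasor: V = 198∠-37.3° V = 157.5 - j120 V.
Step 6 — Ohm's law: I = V / Z_total = (157.5 - j120) / (194 + j9.047) = 0.7813 - j0.6549 A.
Step 7 — Convert to polar: |I| = 1.02 A, ∠I = -40.0°.

I = 1.02∠-40.0° A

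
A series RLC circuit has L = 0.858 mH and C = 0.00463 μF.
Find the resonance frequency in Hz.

Step 1 — Resonance condition Im(Z)=0 gives ω₀ = 1/√(LC).
Step 2 — ω₀ = 1/√(0.000858·4.63e-09) = 5.017e+05 rad/s.
Step 3 — f₀ = ω₀/(2π) = 7.985e+04 Hz.

f₀ = 7.985e+04 Hz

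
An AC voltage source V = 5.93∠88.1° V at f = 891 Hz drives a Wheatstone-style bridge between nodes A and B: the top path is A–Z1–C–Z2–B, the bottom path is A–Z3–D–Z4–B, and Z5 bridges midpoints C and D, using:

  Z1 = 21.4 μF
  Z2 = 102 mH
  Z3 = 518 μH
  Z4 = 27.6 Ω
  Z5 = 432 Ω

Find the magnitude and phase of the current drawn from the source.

Step 1 — Angular frequency: ω = 2π·f = 2π·891 = 5598 rad/s.
Step 2 — Component impedances:
  Z1: Z = 1/(jωC) = -j/(ω·C) = 0 - j8.347 Ω
  Z2: Z = jωL = j·5598·0.102 = 0 + j571 Ω
  Z3: Z = jωL = j·5598·0.000518 = 0 + j2.9 Ω
  Z4: Z = R = 27.6 Ω
  Z5: Z = R = 432 Ω
Step 3 — Bridge requires nodal analysis (the Z5 bridge couples midpoints C and D, so the two paths cannot be reduced to a simple series/parallel combination). Setting node B to ground and injecting 1 A at node A, the 3-node admittance system at A, C, D solves to V_A = Z_AB = 27.27 + j4.212 Ω = 27.6∠8.8° Ω.
Step 4 — Source phasor: V = 5.93∠88.1° V = 0.1966 + j5.927 V.
Step 5 — Ohm's law: I = V / Z_total = (0.1966 + j5.927) / (27.27 + j4.212) = 0.03982 + j0.2112 A.
Step 6 — Convert to polar: |I| = 0.2149 A, ∠I = 79.3°.

I = 0.2149∠79.3° A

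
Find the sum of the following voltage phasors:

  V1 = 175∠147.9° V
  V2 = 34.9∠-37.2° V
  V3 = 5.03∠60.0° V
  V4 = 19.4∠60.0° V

Step 1 — Convert each phasor to rectangular form:
  V1 = 175·(cos(147.9°) + j·sin(147.9°)) = -148.2 + j92.99 V
  V2 = 34.9·(cos(-37.2°) + j·sin(-37.2°)) = 27.8 - j21.1 V
  V3 = 5.03·(cos(60.0°) + j·sin(60.0°)) = 2.515 + j4.356 V
  V4 = 19.4·(cos(60.0°) + j·sin(60.0°)) = 9.7 + j16.8 V
Step 2 — Sum components: V_total = -108.2 + j93.05 V.
Step 3 — Convert to polar: |V_total| = 142.7 V, ∠V_total = 139.3°.

V_total = 142.7∠139.3° V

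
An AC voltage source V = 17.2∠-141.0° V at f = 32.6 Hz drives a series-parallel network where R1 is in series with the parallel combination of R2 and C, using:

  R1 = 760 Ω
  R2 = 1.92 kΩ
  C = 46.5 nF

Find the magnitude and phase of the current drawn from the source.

Step 1 — Angular frequency: ω = 2π·f = 2π·32.6 = 204.8 rad/s.
Step 2 — Component impedances:
  R1: Z = R = 760 Ω
  R2: Z = R = 1920 Ω
  C: Z = 1/(jωC) = -j/(ω·C) = 0 - j1.05e+05 Ω
Step 3 — Parallel branch: R2 || C = 1/(1/R2 + 1/C) = 1919 - j35.1 Ω.
Step 4 — Series with R1: Z_total = R1 + (R2 || C) = 2679 - j35.1 Ω = 2680∠-0.8° Ω.
Step 5 — Source phasor: V = 17.2∠-141.0° V = -13.37 - j10.82 V.
Step 6 — Ohm's law: I = V / Z_total = (-13.37 - j10.82) / (2679 - j35.1) = -0.004935 - j0.004105 A.
Step 7 — Convert to polar: |I| = 0.006419 A, ∠I = -140.2°.

I = 0.006419∠-140.2° A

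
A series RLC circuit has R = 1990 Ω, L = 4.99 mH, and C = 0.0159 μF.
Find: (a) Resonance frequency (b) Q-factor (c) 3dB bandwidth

Step 1 — Resonance: ω₀ = 1/√(LC) = 1/√(0.00499·1.59e-08) = 1.123e+05 rad/s.
Step 2 — f₀ = ω₀/(2π) = 1.787e+04 Hz.
Step 3 — Series Q: Q = ω₀L/R = 1.123e+05·0.00499/1990 = 0.2815.
Step 4 — Bandwidth: Δω = ω₀/Q = 3.988e+05 rad/s; BW = Δω/(2π) = 6.347e+04 Hz.

(a) f₀ = 1.787e+04 Hz  (b) Q = 0.2815  (c) BW = 6.347e+04 Hz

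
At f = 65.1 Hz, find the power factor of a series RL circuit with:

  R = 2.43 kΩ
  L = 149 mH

Step 1 — Angular frequency: ω = 2π·f = 2π·65.1 = 409 rad/s.
Step 2 — Component impedances:
  R: Z = R = 2430 Ω
  L: Z = jωL = j·409·0.149 = 0 + j60.95 Ω
Step 3 — Series combination: Z_total = R + L = 2430 + j60.95 Ω = 2431∠1.4° Ω.
Step 4 — Power factor: PF = cos(φ) = Re(Z)/|Z| = 2430/2430.8 = 0.9997.
Step 5 — Type: Im(Z) = 60.95 ⇒ lagging (phase φ = 1.4°).

PF = 0.9997 (lagging, φ = 1.4°)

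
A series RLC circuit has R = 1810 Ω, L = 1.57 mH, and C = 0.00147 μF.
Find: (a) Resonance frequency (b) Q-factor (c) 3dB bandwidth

Step 1 — Resonance condition Im(Z)=0 gives ω₀ = 1/√(LC).
Step 2 — ω₀ = 1/√(0.00157·1.47e-09) = 6.583e+05 rad/s.
Step 3 — f₀ = ω₀/(2π) = 1.048e+05 Hz.
Step 4 — Series Q: Q = ω₀L/R = 6.583e+05·0.00157/1810 = 0.571.
Step 5 — 3dB bandwidth: Δω = ω₀/Q = 1.153e+06 rad/s; BW = Δω/(2π) = 1.835e+05 Hz.

(a) f₀ = 1.048e+05 Hz  (b) Q = 0.571  (c) BW = 1.835e+05 Hz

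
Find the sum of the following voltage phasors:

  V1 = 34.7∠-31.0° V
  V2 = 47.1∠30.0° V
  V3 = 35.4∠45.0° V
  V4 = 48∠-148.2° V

Step 1 — Convert each phasor to rectangular form:
  V1 = 34.7·(cos(-31.0°) + j·sin(-31.0°)) = 29.74 - j17.87 V
  V2 = 47.1·(cos(30.0°) + j·sin(30.0°)) = 40.79 + j23.55 V
  V3 = 35.4·(cos(45.0°) + j·sin(45.0°)) = 25.03 + j25.03 V
  V4 = 48·(cos(-148.2°) + j·sin(-148.2°)) = -40.79 - j25.29 V
Step 2 — Sum components: V_total = 54.77 + j5.416 V.
Step 3 — Convert to polar: |V_total| = 55.04 V, ∠V_total = 5.6°.

V_total = 55.04∠5.6° V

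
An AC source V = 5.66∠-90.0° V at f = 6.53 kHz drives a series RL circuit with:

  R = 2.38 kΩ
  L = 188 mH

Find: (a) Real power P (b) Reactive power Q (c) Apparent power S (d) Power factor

Step 1 — Angular frequency: ω = 2π·f = 2π·6530 = 4.103e+04 rad/s.
Step 2 — Component impedances:
  R: Z = R = 2380 Ω
  L: Z = jωL = j·4.103e+04·0.188 = 0 + j7713 Ω
Step 3 — Series combination: Z_total = R + L = 2380 + j7713 Ω = 8072∠72.9° Ω.
Step 4 — Source phasor: V = 5.66∠-90.0° V = 0 - j5.66 V.
Step 5 — Current: I = V / Z = -0.00067 - j0.0002067 A = 0.0007012∠-162.9° A.
Step 6 — Complex power: S = V·I* = 0.00117 + j0.003792 VA.
Step 7 — Real power: P = Re(S) = 0.00117 W.
Step 8 — Reactive power: Q = Im(S) = 0.003792 VAR.
Step 9 — Apparent power: |S| = 0.003969 VA.
Step 10 — Power factor: PF = P/|S| = 0.2948 (lagging).

(a) P = 0.00117 W  (b) Q = 0.003792 VAR  (c) S = 0.003969 VA  (d) PF = 0.2948 (lagging)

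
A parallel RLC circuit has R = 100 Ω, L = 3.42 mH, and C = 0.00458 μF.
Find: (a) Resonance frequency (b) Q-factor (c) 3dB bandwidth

Step 1 — Resonance: ω₀ = 1/√(LC) = 1/√(0.00342·4.58e-09) = 2.527e+05 rad/s.
Step 2 — f₀ = ω₀/(2π) = 4.021e+04 Hz.
Step 3 — Parallel Q: Q = R/(ω₀L) = 100/(2.527e+05·0.00342) = 0.1157.
Step 4 — Bandwidth: Δω = ω₀/Q = 2.183e+06 rad/s; BW = Δω/(2π) = 3.475e+05 Hz.

(a) f₀ = 4.021e+04 Hz  (b) Q = 0.1157  (c) BW = 3.475e+05 Hz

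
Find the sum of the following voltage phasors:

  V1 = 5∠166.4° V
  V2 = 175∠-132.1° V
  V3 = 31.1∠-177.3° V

Step 1 — Convert each phasor to rectangular form:
  V1 = 5·(cos(166.4°) + j·sin(166.4°)) = -4.86 + j1.176 V
  V2 = 175·(cos(-132.1°) + j·sin(-132.1°)) = -117.3 - j129.8 V
  V3 = 31.1·(cos(-177.3°) + j·sin(-177.3°)) = -31.07 - j1.465 V
Step 2 — Sum components: V_total = -153.2 - j130.1 V.
Step 3 — Convert to polar: |V_total| = 201 V, ∠V_total = -139.7°.

V_total = 201∠-139.7° V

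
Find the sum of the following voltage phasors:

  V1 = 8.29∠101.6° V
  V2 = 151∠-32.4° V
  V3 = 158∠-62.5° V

Step 1 — Convert each phasor to rectangular form:
  V1 = 8.29·(cos(101.6°) + j·sin(101.6°)) = -1.667 + j8.121 V
  V2 = 151·(cos(-32.4°) + j·sin(-32.4°)) = 127.5 - j80.91 V
  V3 = 158·(cos(-62.5°) + j·sin(-62.5°)) = 72.96 - j140.1 V
Step 2 — Sum components: V_total = 198.8 - j212.9 V.
Step 3 — Convert to polar: |V_total| = 291.3 V, ∠V_total = -47.0°.

V_total = 291.3∠-47.0° V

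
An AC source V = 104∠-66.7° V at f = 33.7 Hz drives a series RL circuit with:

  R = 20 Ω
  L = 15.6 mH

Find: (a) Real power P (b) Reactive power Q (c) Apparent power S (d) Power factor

Step 1 — Angular frequency: ω = 2π·f = 2π·33.7 = 211.7 rad/s.
Step 2 — Component impedances:
  R: Z = R = 20 Ω
  L: Z = jωL = j·211.7·0.0156 = 0 + j3.303 Ω
Step 3 — Series combination: Z_total = R + L = 20 + j3.303 Ω = 20.27∠9.4° Ω.
Step 4 — Source phasor: V = 104∠-66.7° V = 41.14 - j95.52 V.
Step 5 — Current: I = V / Z = 1.234 - j4.98 A = 5.13∠-76.1° A.
Step 6 — Complex power: S = V·I* = 526.4 + j86.95 VA.
Step 7 — Real power: P = Re(S) = 526.4 W.
Step 8 — Reactive power: Q = Im(S) = 86.95 VAR.
Step 9 — Apparent power: |S| = 533.6 VA.
Step 10 — Power factor: PF = P/|S| = 0.9866 (lagging).

(a) P = 526.4 W  (b) Q = 86.95 VAR  (c) S = 533.6 VA  (d) PF = 0.9866 (lagging)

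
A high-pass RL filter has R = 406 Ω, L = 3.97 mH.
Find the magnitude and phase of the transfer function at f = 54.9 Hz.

Step 1 — Angular frequency: ω = 2π·54.9 = 344.9 rad/s.
Step 2 — Transfer function: H(jω) = jωL/(R + jωL).
Step 3 — Numerator jωL = j·1.369; denominator R + jωL = 406 + j1.369.
Step 4 — H = 1.138e-05 + j0.003373.
Step 5 — Magnitude: |H| = 0.003373 (-49.4 dB); phase: φ = 89.8°.

|H| = 0.003373 (-49.4 dB), φ = 89.8°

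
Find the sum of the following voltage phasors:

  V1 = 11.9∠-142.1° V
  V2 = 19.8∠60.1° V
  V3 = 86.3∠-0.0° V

Step 1 — Convert each phasor to rectangular form:
  V1 = 11.9·(cos(-142.1°) + j·sin(-142.1°)) = -9.39 - j7.31 V
  V2 = 19.8·(cos(60.1°) + j·sin(60.1°)) = 9.87 + j17.16 V
  V3 = 86.3·(cos(-0.0°) + j·sin(-0.0°)) = 86.3 V
Step 2 — Sum components: V_total = 86.78 + j9.855 V.
Step 3 — Convert to polar: |V_total| = 87.34 V, ∠V_total = 6.5°.

V_total = 87.34∠6.5° V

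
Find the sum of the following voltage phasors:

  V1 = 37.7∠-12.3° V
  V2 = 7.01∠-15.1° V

Step 1 — Convert each phasor to rectangular form:
  V1 = 37.7·(cos(-12.3°) + j·sin(-12.3°)) = 36.83 - j8.031 V
  V2 = 7.01·(cos(-15.1°) + j·sin(-15.1°)) = 6.768 - j1.826 V
Step 2 — Sum components: V_total = 43.6 - j9.857 V.
Step 3 — Convert to polar: |V_total| = 44.7 V, ∠V_total = -12.7°.

V_total = 44.7∠-12.7° V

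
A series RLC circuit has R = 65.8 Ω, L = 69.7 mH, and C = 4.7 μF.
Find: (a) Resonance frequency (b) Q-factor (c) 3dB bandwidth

Step 1 — Resonance: ω₀ = 1/√(LC) = 1/√(0.0697·4.7e-06) = 1747 rad/s.
Step 2 — f₀ = ω₀/(2π) = 278.1 Hz.
Step 3 — Series Q: Q = ω₀L/R = 1747·0.0697/65.8 = 1.851.
Step 4 — Bandwidth: Δω = ω₀/Q = 944 rad/s; BW = Δω/(2π) = 150.2 Hz.

(a) f₀ = 278.1 Hz  (b) Q = 1.851  (c) BW = 150.2 Hz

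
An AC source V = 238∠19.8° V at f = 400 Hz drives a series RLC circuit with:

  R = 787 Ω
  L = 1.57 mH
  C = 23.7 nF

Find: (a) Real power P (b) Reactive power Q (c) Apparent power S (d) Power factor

Step 1 — Angular frequency: ω = 2π·f = 2π·400 = 2513 rad/s.
Step 2 — Component impedances:
  R: Z = R = 787 Ω
  L: Z = jωL = j·2513·0.00157 = 0 + j3.946 Ω
  C: Z = 1/(jωC) = -j/(ω·C) = 0 - j1.679e+04 Ω
Step 3 — Series combination: Z_total = R + L + C = 787 - j1.678e+04 Ω = 1.68e+04∠-87.3° Ω.
Step 4 — Source phasor: V = 238∠19.8° V = 223.9 + j80.62 V.
Step 5 — Current: I = V / Z = -0.004168 + j0.01354 A = 0.01416∠107.1° A.
Step 6 — Complex power: S = V·I* = 0.1579 - j3.367 VA.
Step 7 — Real power: P = Re(S) = 0.1579 W.
Step 8 — Reactive power: Q = Im(S) = -3.367 VAR.
Step 9 — Apparent power: |S| = 3.371 VA.
Step 10 — Power factor: PF = P/|S| = 0.04684 (leading).

(a) P = 0.1579 W  (b) Q = -3.367 VAR  (c) S = 3.371 VA  (d) PF = 0.04684 (leading)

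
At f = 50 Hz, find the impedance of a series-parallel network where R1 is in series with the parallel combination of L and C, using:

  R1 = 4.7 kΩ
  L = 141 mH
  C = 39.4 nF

Step 1 — Angular frequency: ω = 2π·f = 2π·50 = 314.2 rad/s.
Step 2 — Component impedances:
  R1: Z = R = 4700 Ω
  L: Z = jωL = j·314.2·0.141 = 0 + j44.3 Ω
  C: Z = 1/(jωC) = -j/(ω·C) = 0 - j8.079e+04 Ω
Step 3 — Parallel branch: L || C = 1/(1/L + 1/C) = 0 + j44.32 Ω.
Step 4 — Series with R1: Z_total = R1 + (L || C) = 4700 + j44.32 Ω = 4700∠0.5° Ω.

Z = 4700 + j44.32 Ω = 4700∠0.5° Ω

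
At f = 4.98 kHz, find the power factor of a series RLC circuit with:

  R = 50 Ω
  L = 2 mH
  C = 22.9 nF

Step 1 — Angular frequency: ω = 2π·f = 2π·4980 = 3.129e+04 rad/s.
Step 2 — Component impedances:
  R: Z = R = 50 Ω
  L: Z = jωL = j·3.129e+04·0.002 = 0 + j62.58 Ω
  C: Z = 1/(jωC) = -j/(ω·C) = 0 - j1396 Ω
Step 3 — Series combination: Z_total = R + L + C = 50 - j1333 Ω = 1334∠-87.9° Ω.
Step 4 — Power factor: PF = cos(φ) = Re(Z)/|Z| = 50/1334 = 0.03748.
Step 5 — Type: Im(Z) = -1333 ⇒ leading (phase φ = -87.9°).

PF = 0.03748 (leading, φ = -87.9°)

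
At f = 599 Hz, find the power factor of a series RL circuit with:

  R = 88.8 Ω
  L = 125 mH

Step 1 — Angular frequency: ω = 2π·f = 2π·599 = 3764 rad/s.
Step 2 — Component impedances:
  R: Z = R = 88.8 Ω
  L: Z = jωL = j·3764·0.125 = 0 + j470.5 Ω
Step 3 — Series combination: Z_total = R + L = 88.8 + j470.5 Ω = 478.8∠79.3° Ω.
Step 4 — Power factor: PF = cos(φ) = Re(Z)/|Z| = 88.8/478.8 = 0.1855.
Step 5 — Type: Im(Z) = 470.5 ⇒ lagging (phase φ = 79.3°).

PF = 0.1855 (lagging, φ = 79.3°)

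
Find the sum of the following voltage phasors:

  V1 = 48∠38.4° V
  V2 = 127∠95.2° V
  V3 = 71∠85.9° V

Step 1 — Convert each phasor to rectangular form:
  V1 = 48·(cos(38.4°) + j·sin(38.4°)) = 37.62 + j29.82 V
  V2 = 127·(cos(95.2°) + j·sin(95.2°)) = -11.51 + j126.5 V
  V3 = 71·(cos(85.9°) + j·sin(85.9°)) = 5.076 + j70.82 V
Step 2 — Sum components: V_total = 31.18 + j227.1 V.
Step 3 — Convert to polar: |V_total| = 229.2 V, ∠V_total = 82.2°.

V_total = 229.2∠82.2° V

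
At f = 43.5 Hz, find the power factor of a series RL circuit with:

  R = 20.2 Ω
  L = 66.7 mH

Step 1 — Angular frequency: ω = 2π·f = 2π·43.5 = 273.3 rad/s.
Step 2 — Component impedances:
  R: Z = R = 20.2 Ω
  L: Z = jωL = j·273.3·0.0667 = 0 + j18.23 Ω
Step 3 — Series combination: Z_total = R + L = 20.2 + j18.23 Ω = 27.21∠42.1° Ω.
Step 4 — Power factor: PF = cos(φ) = Re(Z)/|Z| = 20.2/27.21 = 0.7424.
Step 5 — Type: Im(Z) = 18.23 ⇒ lagging (phase φ = 42.1°).

PF = 0.7424 (lagging, φ = 42.1°)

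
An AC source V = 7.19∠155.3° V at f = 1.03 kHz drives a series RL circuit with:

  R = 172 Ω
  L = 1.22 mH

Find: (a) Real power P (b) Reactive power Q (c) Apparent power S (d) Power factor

Step 1 — Angular frequency: ω = 2π·f = 2π·1030 = 6472 rad/s.
Step 2 — Component impedances:
  R: Z = R = 172 Ω
  L: Z = jωL = j·6472·0.00122 = 0 + j7.895 Ω
Step 3 — Series combination: Z_total = R + L = 172 + j7.895 Ω = 172.2∠2.6° Ω.
Step 4 — Source phasor: V = 7.19∠155.3° V = -6.532 + j3.004 V.
Step 5 — Current: I = V / Z = -0.0371 + j0.01917 A = 0.04176∠152.7° A.
Step 6 — Complex power: S = V·I* = 0.2999 + j0.01377 VA.
Step 7 — Real power: P = Re(S) = 0.2999 W.
Step 8 — Reactive power: Q = Im(S) = 0.01377 VAR.
Step 9 — Apparent power: |S| = 0.3002 VA.
Step 10 — Power factor: PF = P/|S| = 0.9989 (lagging).

(a) P = 0.2999 W  (b) Q = 0.01377 VAR  (c) S = 0.3002 VA  (d) PF = 0.9989 (lagging)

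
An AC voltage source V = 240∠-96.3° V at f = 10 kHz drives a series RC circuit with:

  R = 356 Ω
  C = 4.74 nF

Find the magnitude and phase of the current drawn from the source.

Step 1 — Angular frequency: ω = 2π·f = 2π·1e+04 = 6.283e+04 rad/s.
Step 2 — Component impedances:
  R: Z = R = 356 Ω
  C: Z = 1/(jωC) = -j/(ω·C) = 0 - j3358 Ω
Step 3 — Series combination: Z_total = R + C = 356 - j3358 Ω = 3377∠-83.9° Ω.
Step 4 — Source phasor: V = 240∠-96.3° V = -26.34 - j238.6 V.
Step 5 — Ohm's law: I = V / Z_total = (-26.34 - j238.6) / (356 - j3358) = 0.06943 - j0.01521 A.
Step 6 — Convert to polar: |I| = 0.07108 A, ∠I = -12.4°.

I = 0.07108∠-12.4° A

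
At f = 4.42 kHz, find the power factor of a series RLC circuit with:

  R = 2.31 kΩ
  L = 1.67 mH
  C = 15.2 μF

Step 1 — Angular frequency: ω = 2π·f = 2π·4420 = 2.777e+04 rad/s.
Step 2 — Component impedances:
  R: Z = R = 2310 Ω
  L: Z = jωL = j·2.777e+04·0.00167 = 0 + j46.38 Ω
  C: Z = 1/(jωC) = -j/(ω·C) = 0 - j2.369 Ω
Step 3 — Series combination: Z_total = R + L + C = 2310 + j44.01 Ω = 2310∠1.1° Ω.
Step 4 — Power factor: PF = cos(φ) = Re(Z)/|Z| = 2310/2310.4 = 0.9998.
Step 5 — Type: Im(Z) = 44.01 ⇒ lagging (phase φ = 1.1°).

PF = 0.9998 (lagging, φ = 1.1°)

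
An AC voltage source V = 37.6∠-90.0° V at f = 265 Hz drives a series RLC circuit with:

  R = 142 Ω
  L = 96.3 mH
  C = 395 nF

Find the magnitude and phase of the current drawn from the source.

Step 1 — Angular frequency: ω = 2π·f = 2π·265 = 1665 rad/s.
Step 2 — Component impedances:
  R: Z = R = 142 Ω
  L: Z = jωL = j·1665·0.0963 = 0 + j160.3 Ω
  C: Z = 1/(jωC) = -j/(ω·C) = 0 - j1520 Ω
Step 3 — Series combination: Z_total = R + L + C = 142 - j1360 Ω = 1368∠-84.0° Ω.
Step 4 — Source phasor: V = 37.6∠-90.0° V = 0 - j37.6 V.
Step 5 — Ohm's law: I = V / Z_total = (0 - j37.6) / (142 - j1360) = 0.02735 - j0.002855 A.
Step 6 — Convert to polar: |I| = 0.0275 A, ∠I = -6.0°.

I = 0.0275∠-6.0° A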